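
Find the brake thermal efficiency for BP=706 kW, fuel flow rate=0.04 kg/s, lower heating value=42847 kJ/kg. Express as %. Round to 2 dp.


eta_BTE = (BP / (mf * LHV)) * 100
Denominator = 0.04 * 42847 = 1713.8800 kW
eta_BTE = (706 / 1713.8800) * 100 = 41.19%


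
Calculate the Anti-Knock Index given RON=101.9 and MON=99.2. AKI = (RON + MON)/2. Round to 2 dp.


AKI = (RON + MON) / 2
AKI = (101.9 + 99.2) / 2
AKI = 201.1 / 2 = 100.55


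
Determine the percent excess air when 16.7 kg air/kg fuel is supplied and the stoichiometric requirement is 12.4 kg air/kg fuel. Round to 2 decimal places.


Excess air = actual - stoichiometric = 16.7 - 12.4 = 4.30 kg/kg fuel
Excess air % = (excess / stoich) * 100 = (4.30 / 12.4) * 100 = 34.68%


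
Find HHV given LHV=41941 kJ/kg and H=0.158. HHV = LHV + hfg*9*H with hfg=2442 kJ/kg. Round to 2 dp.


HHV = LHV + hfg * 9 * H
Water addition = 2442 * 9 * 0.158 = 3472.524 kJ/kg
HHV = 41941 + 3472.524 = 45413.52 kJ/kg


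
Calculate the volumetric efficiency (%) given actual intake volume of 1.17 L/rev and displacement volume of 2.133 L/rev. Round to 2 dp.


eta_v = (V_actual / V_disp) * 100
Ratio = 1.17 / 2.133 = 0.5485
eta_v = 0.5485 * 100 = 54.85%


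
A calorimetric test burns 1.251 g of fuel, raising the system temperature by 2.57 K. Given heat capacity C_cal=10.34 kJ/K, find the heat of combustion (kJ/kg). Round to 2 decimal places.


Hc = C_cal * delta_T / m_fuel
Q_released = 10.34 * 2.57 = 26.5738 kJ
m_fuel = 1.251 g = 1.251/1000 kg = 0.001251 kg
Hc = 26.5738 / 0.001251 = 21242.05 kJ/kg


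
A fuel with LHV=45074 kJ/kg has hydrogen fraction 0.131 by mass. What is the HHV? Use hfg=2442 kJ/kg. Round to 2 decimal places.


HHV = LHV + hfg * 9 * H
Water addition = 2442 * 9 * 0.131 = 2879.118 kJ/kg
HHV = 45074 + 2879.118 = 47953.12 kJ/kg


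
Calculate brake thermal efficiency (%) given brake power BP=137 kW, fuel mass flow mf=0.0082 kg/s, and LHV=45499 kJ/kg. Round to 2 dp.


eta_BTE = (BP / (mf * LHV)) * 100
Denominator = 0.0082 * 45499 = 373.0918 kW
eta_BTE = (137 / 373.0918) * 100 = 36.72%


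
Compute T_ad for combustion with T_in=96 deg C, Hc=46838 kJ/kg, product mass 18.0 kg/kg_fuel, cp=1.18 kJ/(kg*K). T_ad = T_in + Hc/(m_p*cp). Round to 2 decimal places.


T_ad = T_in + Hc / (m_p * cp)
Denominator = 18.0 * 1.18 = 21.2400
Temperature rise = 46838 / 21.2400 = 2205.18 K
T_ad = 96 + 2205.18 = 2301.18 deg C


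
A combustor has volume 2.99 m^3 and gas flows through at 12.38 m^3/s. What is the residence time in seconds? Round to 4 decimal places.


tau = V / Q_flow
tau = 2.99 / 12.38 = 0.2415 s


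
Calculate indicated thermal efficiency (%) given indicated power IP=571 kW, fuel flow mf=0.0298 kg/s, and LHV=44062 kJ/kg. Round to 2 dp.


eta_ith = (IP / (mf * LHV)) * 100
Denominator = 0.0298 * 44062 = 1313.0476 kW
eta_ith = (571 / 1313.0476) * 100 = 43.49%


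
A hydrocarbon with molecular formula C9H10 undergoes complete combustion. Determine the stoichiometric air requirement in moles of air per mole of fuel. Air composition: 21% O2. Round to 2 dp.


Balanced combustion: C9H10 + 11.5 O2 -> 9 CO2 + 5 H2O
O2 needed = C + H/4 = 9 + 10/4 = 11.50 moles
Air moles = O2 / 0.21 = 11.50 / 0.21 = 54.76 moles air


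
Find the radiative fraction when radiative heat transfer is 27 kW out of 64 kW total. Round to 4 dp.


f_rad = Q_rad / Q_total
f_rad = 27 / 64 = 0.4219


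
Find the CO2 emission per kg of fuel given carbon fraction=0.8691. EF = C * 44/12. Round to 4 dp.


EF = C_frac * (M_CO2 / M_C)
EF = 0.8691 * (44/12)
EF = 0.8691 * 3.666667 = 3.1867 kg_CO2/kg_fuel


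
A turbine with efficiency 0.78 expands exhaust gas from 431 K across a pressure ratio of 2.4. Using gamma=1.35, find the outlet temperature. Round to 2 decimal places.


T_out = T_in * (1 - eta * (1 - PR^(-(gamma-1)/gamma)))
Exponent = -(1.35-1)/1.35 = -0.25925926
PR^exp = 2.4^(-0.25925926) = 0.79694200
Factor = 1 - 0.78*(1 - 0.79694200) = 0.84161476
T_out = 431 * 0.84161476 = 362.74 K


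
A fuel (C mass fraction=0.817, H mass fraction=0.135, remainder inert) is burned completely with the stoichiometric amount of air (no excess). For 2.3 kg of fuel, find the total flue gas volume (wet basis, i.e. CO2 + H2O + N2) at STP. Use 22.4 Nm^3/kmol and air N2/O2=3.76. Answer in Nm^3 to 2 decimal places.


Per kg fuel: CO2 = (C/12 kmol)*22.4 = (0.817/12)*22.4 = 1.52507 Nm^3
Per kg fuel: H2O = (H/2 kmol)*22.4 = (0.135/2)*22.4 = 1.51200 Nm^3
O2 needed per kg fuel = C/12 + H/4 = 0.817/12 + 0.135/4 = 0.10183333 kmol
Per kg fuel: N2 = O2*3.76*22.4 = 0.10183333*3.76*22.4 = 8.57681 Nm^3
Total per kg = 1.52507 + 1.51200 + 8.57681 = 11.61388 Nm^3
Total = 11.61388 * 2.3 = 26.71 Nm^3


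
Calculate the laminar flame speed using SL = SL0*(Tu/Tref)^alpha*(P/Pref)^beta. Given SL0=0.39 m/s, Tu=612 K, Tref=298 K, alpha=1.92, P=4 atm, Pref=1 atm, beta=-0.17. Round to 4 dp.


SL = SL0 * (Tu/Tref)^alpha * (P/Pref)^beta
T ratio = 612/298 = 2.05369128
(T ratio)^alpha = 2.05369128^1.92 = 3.981691
(P/Pref)^beta = 4^(-0.17) = 0.790041
SL = 0.39 * 3.981691 * 0.790041 = 1.2268 m/s


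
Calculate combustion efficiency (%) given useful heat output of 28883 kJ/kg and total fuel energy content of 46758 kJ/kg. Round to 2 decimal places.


Efficiency = (Q_useful / Q_fuel) * 100
Efficiency = (28883 / 46758) * 100
Efficiency = 0.6177 * 100 = 61.77%


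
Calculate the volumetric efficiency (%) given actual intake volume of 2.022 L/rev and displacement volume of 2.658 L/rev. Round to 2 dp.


eta_v = (V_actual / V_disp) * 100
Ratio = 2.022 / 2.658 = 0.7607
eta_v = 0.7607 * 100 = 76.07%


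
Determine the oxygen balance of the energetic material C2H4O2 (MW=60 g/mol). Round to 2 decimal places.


OB = -1600 * (2C + H/2 - O) / MW
Inner = 2*2 + 4/2 - 2 = 4.00
OB = -1600 * 4.00 / 60 = -106.67%


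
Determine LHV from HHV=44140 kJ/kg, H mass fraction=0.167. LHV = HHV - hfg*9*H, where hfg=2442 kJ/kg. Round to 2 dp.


LHV = HHV - hfg * 9 * H
Water correction = 2442 * 9 * 0.167 = 3670.326 kJ/kg
LHV = 44140 - 3670.326 = 40469.67 kJ/kg


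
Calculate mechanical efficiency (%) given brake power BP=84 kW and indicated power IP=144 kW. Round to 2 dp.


eta_mech = (BP / IP) * 100
Ratio = 84 / 144 = 0.5833
eta_mech = 0.5833 * 100 = 58.33%


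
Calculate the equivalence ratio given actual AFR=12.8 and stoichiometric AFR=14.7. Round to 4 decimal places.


phi = AFR_stoich / AFR_actual
phi = 14.7 / 12.8 = 1.1484


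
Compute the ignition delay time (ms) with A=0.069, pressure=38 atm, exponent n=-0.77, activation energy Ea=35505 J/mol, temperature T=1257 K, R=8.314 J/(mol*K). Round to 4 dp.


tau = A * P^n * exp(Ea/(R*T))
P^n = 38^(-0.77) = 0.06075285
Ea/(R*T) = 35505/(8.314*1257) = 3.397381
exp(Ea/(R*T)) = 29.885719
tau = 0.069 * 0.06075285 * 29.885719 = 0.1253 ms


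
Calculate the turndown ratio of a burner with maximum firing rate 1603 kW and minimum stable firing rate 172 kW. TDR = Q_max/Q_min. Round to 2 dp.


TDR = Q_max / Q_min
TDR = 1603 / 172 = 9.32


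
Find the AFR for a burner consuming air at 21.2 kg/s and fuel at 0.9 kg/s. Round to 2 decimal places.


AFR = m_air / m_fuel
AFR = 21.2 / 0.9 = 23.56


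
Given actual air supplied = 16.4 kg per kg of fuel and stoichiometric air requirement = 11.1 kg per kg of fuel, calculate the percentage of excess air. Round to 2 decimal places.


Excess air = actual - stoichiometric = 16.4 - 11.1 = 5.30 kg/kg fuel
Excess air % = (excess / stoich) * 100 = (5.30 / 11.1) * 100 = 47.75%


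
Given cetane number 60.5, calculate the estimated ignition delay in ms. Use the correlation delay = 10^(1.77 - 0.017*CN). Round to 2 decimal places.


delay = 10^(1.77 - 0.017*CN)
Exponent = 1.77 - 0.017*60.5 = 0.7415
delay = 10^0.7415 = 5.51 ms


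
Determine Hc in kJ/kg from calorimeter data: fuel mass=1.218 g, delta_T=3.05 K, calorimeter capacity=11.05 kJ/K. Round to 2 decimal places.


Hc = C_cal * delta_T / m_fuel
Q_released = 11.05 * 3.05 = 33.7025 kJ
m_fuel = 1.218 g = 1.218/1000 kg = 0.001218 kg
Hc = 33.7025 / 0.001218 = 27670.36 kJ/kg


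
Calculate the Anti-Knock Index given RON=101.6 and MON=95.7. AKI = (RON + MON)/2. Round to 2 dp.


AKI = (RON + MON) / 2
AKI = (101.6 + 95.7) / 2
AKI = 197.3 / 2 = 98.65


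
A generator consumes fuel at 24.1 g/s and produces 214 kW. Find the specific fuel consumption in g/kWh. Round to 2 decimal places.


SFC = (mf / BP) * 3600
Rate = 24.1 / 214 = 0.112617 g/(s*kW)
SFC = 0.112617 * 3600 = 405.42 g/kWh


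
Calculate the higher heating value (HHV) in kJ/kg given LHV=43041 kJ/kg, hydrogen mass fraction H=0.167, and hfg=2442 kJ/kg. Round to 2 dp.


HHV = LHV + hfg * 9 * H
Water addition = 2442 * 9 * 0.167 = 3670.326 kJ/kg
HHV = 43041 + 3670.326 = 46711.33 kJ/kg


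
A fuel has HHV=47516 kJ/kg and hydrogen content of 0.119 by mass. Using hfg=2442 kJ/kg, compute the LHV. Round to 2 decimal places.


LHV = HHV - hfg * 9 * H
Water correction = 2442 * 9 * 0.119 = 2615.382 kJ/kg
LHV = 47516 - 2615.382 = 44900.62 kJ/kg


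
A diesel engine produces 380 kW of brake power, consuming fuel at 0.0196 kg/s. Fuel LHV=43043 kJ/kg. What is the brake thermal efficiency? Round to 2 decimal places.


eta_BTE = (BP / (mf * LHV)) * 100
Denominator = 0.0196 * 43043 = 843.6428 kW
eta_BTE = (380 / 843.6428) * 100 = 45.04%


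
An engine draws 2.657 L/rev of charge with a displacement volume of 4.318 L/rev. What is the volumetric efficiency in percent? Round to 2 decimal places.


eta_v = (V_actual / V_disp) * 100
Ratio = 2.657 / 4.318 = 0.6153
eta_v = 0.6153 * 100 = 61.53%


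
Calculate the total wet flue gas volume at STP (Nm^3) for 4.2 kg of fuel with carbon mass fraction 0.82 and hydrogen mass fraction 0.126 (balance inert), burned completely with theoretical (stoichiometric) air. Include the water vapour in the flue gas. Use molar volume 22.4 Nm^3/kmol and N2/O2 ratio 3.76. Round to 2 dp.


Per kg fuel: CO2 = (C/12 kmol)*22.4 = (0.82/12)*22.4 = 1.53067 Nm^3
Per kg fuel: H2O = (H/2 kmol)*22.4 = (0.126/2)*22.4 = 1.41120 Nm^3
O2 needed per kg fuel = C/12 + H/4 = 0.82/12 + 0.126/4 = 0.09983333 kmol
Per kg fuel: N2 = O2*3.76*22.4 = 0.09983333*3.76*22.4 = 8.40836 Nm^3
Total per kg = 1.53067 + 1.41120 + 8.40836 = 11.35023 Nm^3
Total = 11.35023 * 4.2 = 47.67 Nm^3


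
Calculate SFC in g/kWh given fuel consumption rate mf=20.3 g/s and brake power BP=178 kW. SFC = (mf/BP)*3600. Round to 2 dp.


SFC = (mf / BP) * 3600
Rate = 20.3 / 178 = 0.114045 g/(s*kW)
SFC = 0.114045 * 3600 = 410.56 g/kWh


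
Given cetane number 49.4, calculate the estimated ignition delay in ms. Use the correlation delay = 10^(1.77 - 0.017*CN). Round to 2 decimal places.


delay = 10^(1.77 - 0.017*CN)
Exponent = 1.77 - 0.017*49.4 = 0.9302
delay = 10^0.9302 = 8.52 ms


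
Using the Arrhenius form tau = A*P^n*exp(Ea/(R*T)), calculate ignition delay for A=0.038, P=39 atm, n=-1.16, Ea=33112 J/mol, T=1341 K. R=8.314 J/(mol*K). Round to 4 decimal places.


tau = A * P^n * exp(Ea/(R*T))
P^n = 39^(-1.16) = 0.01426806
Ea/(R*T) = 33112/(8.314*1341) = 2.969933
exp(Ea/(R*T)) = 19.490609
tau = 0.038 * 0.01426806 * 19.490609 = 0.0106 ms


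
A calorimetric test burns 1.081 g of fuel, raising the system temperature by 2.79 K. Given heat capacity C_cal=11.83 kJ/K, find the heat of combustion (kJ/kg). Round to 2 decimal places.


Hc = C_cal * delta_T / m_fuel
Q_released = 11.83 * 2.79 = 33.0057 kJ
m_fuel = 1.081 g = 1.081/1000 kg = 0.001081 kg
Hc = 33.0057 / 0.001081 = 30532.56 kJ/kg


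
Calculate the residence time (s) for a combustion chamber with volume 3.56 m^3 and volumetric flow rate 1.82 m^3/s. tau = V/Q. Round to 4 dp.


tau = V / Q_flow
tau = 3.56 / 1.82 = 1.9560 s


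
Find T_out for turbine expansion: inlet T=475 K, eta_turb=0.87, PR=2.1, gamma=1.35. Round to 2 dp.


T_out = T_in * (1 - eta * (1 - PR^(-(gamma-1)/gamma)))
Exponent = -(1.35-1)/1.35 = -0.25925926
PR^exp = 2.1^(-0.25925926) = 0.82501466
Factor = 1 - 0.87*(1 - 0.82501466) = 0.84776275
T_out = 475 * 0.84776275 = 402.69 K


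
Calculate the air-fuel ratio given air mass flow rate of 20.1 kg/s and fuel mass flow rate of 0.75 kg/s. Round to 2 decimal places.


AFR = m_air / m_fuel
AFR = 20.1 / 0.75 = 26.80


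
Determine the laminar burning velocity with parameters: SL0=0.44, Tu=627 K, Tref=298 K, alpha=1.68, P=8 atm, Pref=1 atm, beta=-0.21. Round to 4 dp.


SL = SL0 * (Tu/Tref)^alpha * (P/Pref)^beta
T ratio = 627/298 = 2.10402685
(T ratio)^alpha = 2.10402685^1.68 = 3.489202
(P/Pref)^beta = 8^(-0.21) = 0.646176
SL = 0.44 * 3.489202 * 0.646176 = 0.9920 m/s


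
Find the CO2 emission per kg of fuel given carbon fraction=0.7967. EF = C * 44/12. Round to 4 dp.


EF = C_frac * (M_CO2 / M_C)
EF = 0.7967 * (44/12)
EF = 0.7967 * 3.666667 = 2.9212 kg_CO2/kg_fuel


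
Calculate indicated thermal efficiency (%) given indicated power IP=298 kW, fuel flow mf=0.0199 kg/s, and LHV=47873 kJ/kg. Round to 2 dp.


eta_ith = (IP / (mf * LHV)) * 100
Denominator = 0.0199 * 47873 = 952.6727 kW
eta_ith = (298 / 952.6727) * 100 = 31.28%


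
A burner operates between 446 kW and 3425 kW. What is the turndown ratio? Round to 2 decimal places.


TDR = Q_max / Q_min
TDR = 3425 / 446 = 7.68


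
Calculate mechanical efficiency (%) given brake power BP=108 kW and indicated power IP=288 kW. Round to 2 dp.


eta_mech = (BP / IP) * 100
Ratio = 108 / 288 = 0.3750
eta_mech = 0.3750 * 100 = 37.50%


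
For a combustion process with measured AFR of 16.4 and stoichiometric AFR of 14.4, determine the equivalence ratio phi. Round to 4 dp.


phi = AFR_stoich / AFR_actual
phi = 14.4 / 16.4 = 0.8780


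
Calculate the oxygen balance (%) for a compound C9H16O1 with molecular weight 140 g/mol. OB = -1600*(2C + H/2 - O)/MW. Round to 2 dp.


OB = -1600 * (2C + H/2 - O) / MW
Inner = 2*9 + 16/2 - 1 = 25.00
OB = -1600 * 25.00 / 140 = -285.71%


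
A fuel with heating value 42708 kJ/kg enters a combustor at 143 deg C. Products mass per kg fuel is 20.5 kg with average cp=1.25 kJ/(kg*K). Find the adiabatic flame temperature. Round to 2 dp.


T_ad = T_in + Hc / (m_p * cp)
Denominator = 20.5 * 1.25 = 25.6250
Temperature rise = 42708 / 25.6250 = 1666.65 K
T_ad = 143 + 1666.65 = 1809.65 deg C


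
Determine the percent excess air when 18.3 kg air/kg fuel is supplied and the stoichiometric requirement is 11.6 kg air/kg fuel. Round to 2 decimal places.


Excess air = actual - stoichiometric = 18.3 - 11.6 = 6.70 kg/kg fuel
Excess air % = (excess / stoich) * 100 = (6.70 / 11.6) * 100 = 57.76%


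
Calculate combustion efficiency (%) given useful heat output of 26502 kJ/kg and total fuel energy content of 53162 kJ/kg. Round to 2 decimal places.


Efficiency = (Q_useful / Q_fuel) * 100
Efficiency = (26502 / 53162) * 100
Efficiency = 0.4985 * 100 = 49.85%


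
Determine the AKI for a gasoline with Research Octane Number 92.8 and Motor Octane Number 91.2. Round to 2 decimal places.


AKI = (RON + MON) / 2
AKI = (92.8 + 91.2) / 2
AKI = 184.0 / 2 = 92.00


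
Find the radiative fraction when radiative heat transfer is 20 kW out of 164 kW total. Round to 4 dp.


f_rad = Q_rad / Q_total
f_rad = 20 / 164 = 0.1220


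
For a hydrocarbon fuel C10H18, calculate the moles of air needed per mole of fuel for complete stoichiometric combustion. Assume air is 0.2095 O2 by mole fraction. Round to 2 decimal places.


Balanced combustion: C10H18 + 14.5 O2 -> 10 CO2 + 9 H2O
O2 needed = C + H/4 = 10 + 18/4 = 14.50 moles
Air moles = O2 / 0.2095 = 14.50 / 0.2095 = 69.21 moles air


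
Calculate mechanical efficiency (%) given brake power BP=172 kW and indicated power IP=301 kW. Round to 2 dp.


eta_mech = (BP / IP) * 100
Ratio = 172 / 301 = 0.5714
eta_mech = 0.5714 * 100 = 57.14%


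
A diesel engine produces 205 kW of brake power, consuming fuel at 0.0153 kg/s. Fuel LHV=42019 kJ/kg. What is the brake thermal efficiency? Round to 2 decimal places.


eta_BTE = (BP / (mf * LHV)) * 100
Denominator = 0.0153 * 42019 = 642.8907 kW
eta_BTE = (205 / 642.8907) * 100 = 31.89%


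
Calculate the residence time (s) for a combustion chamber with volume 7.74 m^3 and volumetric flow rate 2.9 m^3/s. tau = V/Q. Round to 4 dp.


tau = V / Q_flow
tau = 7.74 / 2.9 = 2.6690 s


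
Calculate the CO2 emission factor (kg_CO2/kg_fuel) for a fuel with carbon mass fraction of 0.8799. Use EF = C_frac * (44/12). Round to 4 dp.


EF = C_frac * (M_CO2 / M_C)
EF = 0.8799 * (44/12)
EF = 0.8799 * 3.666667 = 3.2263 kg_CO2/kg_fuel


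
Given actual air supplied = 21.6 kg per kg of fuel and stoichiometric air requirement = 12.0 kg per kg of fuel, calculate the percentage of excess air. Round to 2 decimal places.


Excess air = actual - stoichiometric = 21.6 - 12.0 = 9.60 kg/kg fuel
Excess air % = (excess / stoich) * 100 = (9.60 / 12.0) * 100 = 80.00%


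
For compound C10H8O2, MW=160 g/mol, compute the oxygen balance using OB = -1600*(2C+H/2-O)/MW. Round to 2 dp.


OB = -1600 * (2C + H/2 - O) / MW
Inner = 2*10 + 8/2 - 2 = 22.00
OB = -1600 * 22.00 / 160 = -220.00%


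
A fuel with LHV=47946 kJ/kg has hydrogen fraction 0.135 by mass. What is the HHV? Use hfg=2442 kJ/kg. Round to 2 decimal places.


HHV = LHV + hfg * 9 * H
Water addition = 2442 * 9 * 0.135 = 2967.030 kJ/kg
HHV = 47946 + 2967.030 = 50913.03 kJ/kg


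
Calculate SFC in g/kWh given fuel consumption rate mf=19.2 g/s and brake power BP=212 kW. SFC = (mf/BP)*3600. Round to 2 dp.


SFC = (mf / BP) * 3600
Rate = 19.2 / 212 = 0.090566 g/(s*kW)
SFC = 0.090566 * 3600 = 326.04 g/kWh


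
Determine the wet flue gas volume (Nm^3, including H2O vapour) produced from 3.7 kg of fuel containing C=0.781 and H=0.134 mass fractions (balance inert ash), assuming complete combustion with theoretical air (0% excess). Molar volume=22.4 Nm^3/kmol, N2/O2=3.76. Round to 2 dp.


Per kg fuel: CO2 = (C/12 kmol)*22.4 = (0.781/12)*22.4 = 1.45787 Nm^3
Per kg fuel: H2O = (H/2 kmol)*22.4 = (0.134/2)*22.4 = 1.50080 Nm^3
O2 needed per kg fuel = C/12 + H/4 = 0.781/12 + 0.134/4 = 0.09858333 kmol
Per kg fuel: N2 = O2*3.76*22.4 = 0.09858333*3.76*22.4 = 8.30308 Nm^3
Total per kg = 1.45787 + 1.50080 + 8.30308 = 11.26175 Nm^3
Total = 11.26175 * 3.7 = 41.67 Nm^3


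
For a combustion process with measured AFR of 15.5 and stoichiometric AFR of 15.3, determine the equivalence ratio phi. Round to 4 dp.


phi = AFR_stoich / AFR_actual
phi = 15.3 / 15.5 = 0.9871


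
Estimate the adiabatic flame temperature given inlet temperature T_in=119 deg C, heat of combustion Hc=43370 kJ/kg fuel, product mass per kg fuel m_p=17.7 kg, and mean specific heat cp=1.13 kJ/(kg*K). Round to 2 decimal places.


T_ad = T_in + Hc / (m_p * cp)
Denominator = 17.7 * 1.13 = 20.0010
Temperature rise = 43370 / 20.0010 = 2168.39 K
T_ad = 119 + 2168.39 = 2287.39 deg C


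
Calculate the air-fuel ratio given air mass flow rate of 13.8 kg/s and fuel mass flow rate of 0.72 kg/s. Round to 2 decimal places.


AFR = m_air / m_fuel
AFR = 13.8 / 0.72 = 19.17


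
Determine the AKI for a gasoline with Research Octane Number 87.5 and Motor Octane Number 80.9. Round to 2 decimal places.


AKI = (RON + MON) / 2
AKI = (87.5 + 80.9) / 2
AKI = 168.4 / 2 = 84.20


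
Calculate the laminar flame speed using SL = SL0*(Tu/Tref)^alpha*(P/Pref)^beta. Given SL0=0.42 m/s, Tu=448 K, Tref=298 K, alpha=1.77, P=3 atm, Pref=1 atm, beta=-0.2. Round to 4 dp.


SL = SL0 * (Tu/Tref)^alpha * (P/Pref)^beta
T ratio = 448/298 = 1.50335570
(T ratio)^alpha = 1.50335570^1.77 = 2.057782
(P/Pref)^beta = 3^(-0.2) = 0.802742
SL = 0.42 * 2.057782 * 0.802742 = 0.6938 m/s


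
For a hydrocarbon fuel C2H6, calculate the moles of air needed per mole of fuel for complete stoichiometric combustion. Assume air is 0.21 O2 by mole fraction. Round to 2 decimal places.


Balanced combustion: C2H6 + 3.5 O2 -> 2 CO2 + 3 H2O
O2 needed = C + H/4 = 2 + 6/4 = 3.50 moles
Air moles = O2 / 0.21 = 3.50 / 0.21 = 16.67 moles air


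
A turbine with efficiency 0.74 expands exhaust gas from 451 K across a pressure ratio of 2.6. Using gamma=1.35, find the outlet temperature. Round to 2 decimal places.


T_out = T_in * (1 - eta * (1 - PR^(-(gamma-1)/gamma)))
Exponent = -(1.35-1)/1.35 = -0.25925926
PR^exp = 2.6^(-0.25925926) = 0.78057442
Factor = 1 - 0.74*(1 - 0.78057442) = 0.83762507
T_out = 451 * 0.83762507 = 377.77 K


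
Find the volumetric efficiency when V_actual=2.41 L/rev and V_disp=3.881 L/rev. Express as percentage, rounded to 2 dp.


eta_v = (V_actual / V_disp) * 100
Ratio = 2.41 / 3.881 = 0.6210
eta_v = 0.6210 * 100 = 62.10%


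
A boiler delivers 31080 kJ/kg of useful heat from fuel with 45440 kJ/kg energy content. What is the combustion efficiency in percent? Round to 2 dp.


Efficiency = (Q_useful / Q_fuel) * 100
Efficiency = (31080 / 45440) * 100
Efficiency = 0.6840 * 100 = 68.40%


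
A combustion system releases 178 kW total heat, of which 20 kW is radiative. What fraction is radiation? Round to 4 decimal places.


f_rad = Q_rad / Q_total
f_rad = 20 / 178 = 0.1124


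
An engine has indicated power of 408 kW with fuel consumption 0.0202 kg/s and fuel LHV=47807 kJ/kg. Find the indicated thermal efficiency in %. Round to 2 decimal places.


eta_ith = (IP / (mf * LHV)) * 100
Denominator = 0.0202 * 47807 = 965.7014 kW
eta_ith = (408 / 965.7014) * 100 = 42.25%


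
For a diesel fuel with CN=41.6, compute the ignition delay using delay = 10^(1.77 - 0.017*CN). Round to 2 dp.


delay = 10^(1.77 - 0.017*CN)
Exponent = 1.77 - 0.017*41.6 = 1.0628
delay = 10^1.0628 = 11.56 ms


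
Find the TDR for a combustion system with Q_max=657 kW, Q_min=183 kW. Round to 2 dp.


TDR = Q_max / Q_min
TDR = 657 / 183 = 3.59


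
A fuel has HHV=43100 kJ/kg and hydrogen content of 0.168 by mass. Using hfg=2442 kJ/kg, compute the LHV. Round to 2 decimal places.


LHV = HHV - hfg * 9 * H
Water correction = 2442 * 9 * 0.168 = 3692.304 kJ/kg
LHV = 43100 - 3692.304 = 39407.70 kJ/kg


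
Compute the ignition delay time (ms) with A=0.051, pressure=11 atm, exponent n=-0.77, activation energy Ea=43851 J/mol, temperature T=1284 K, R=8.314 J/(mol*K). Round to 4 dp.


tau = A * P^n * exp(Ea/(R*T))
P^n = 11^(-0.77) = 0.15780750
Ea/(R*T) = 43851/(8.314*1284) = 4.107754
exp(Ea/(R*T)) = 60.810002
tau = 0.051 * 0.15780750 * 60.810002 = 0.4894 ms


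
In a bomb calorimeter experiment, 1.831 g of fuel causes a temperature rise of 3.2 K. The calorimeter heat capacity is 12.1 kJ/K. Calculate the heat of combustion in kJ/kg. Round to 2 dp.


Hc = C_cal * delta_T / m_fuel
Q_released = 12.1 * 3.2 = 38.7200 kJ
m_fuel = 1.831 g = 1.831/1000 kg = 0.001831 kg
Hc = 38.7200 / 0.001831 = 21146.91 kJ/kg


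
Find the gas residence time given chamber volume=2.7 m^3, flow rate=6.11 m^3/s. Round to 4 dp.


tau = V / Q_flow
tau = 2.7 / 6.11 = 0.4419 s


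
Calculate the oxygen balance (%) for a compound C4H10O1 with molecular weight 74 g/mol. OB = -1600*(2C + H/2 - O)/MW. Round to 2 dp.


OB = -1600 * (2C + H/2 - O) / MW
Inner = 2*4 + 10/2 - 1 = 12.00
OB = -1600 * 12.00 / 74 = -259.46%


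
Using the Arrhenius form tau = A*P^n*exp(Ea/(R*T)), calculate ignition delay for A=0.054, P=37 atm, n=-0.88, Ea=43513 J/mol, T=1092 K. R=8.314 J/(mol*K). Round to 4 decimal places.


tau = A * P^n * exp(Ea/(R*T))
P^n = 37^(-0.88) = 0.04168526
Ea/(R*T) = 43513/(8.314*1092) = 4.792768
exp(Ea/(R*T)) = 120.634773
tau = 0.054 * 0.04168526 * 120.634773 = 0.2715 ms


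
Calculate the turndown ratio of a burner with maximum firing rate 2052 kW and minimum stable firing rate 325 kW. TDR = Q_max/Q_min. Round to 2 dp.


TDR = Q_max / Q_min
TDR = 2052 / 325 = 6.31


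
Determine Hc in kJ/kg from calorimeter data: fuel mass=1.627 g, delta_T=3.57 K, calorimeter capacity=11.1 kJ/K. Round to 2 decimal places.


Hc = C_cal * delta_T / m_fuel
Q_released = 11.1 * 3.57 = 39.6270 kJ
m_fuel = 1.627 g = 1.627/1000 kg = 0.001627 kg
Hc = 39.6270 / 0.001627 = 24355.87 kJ/kg


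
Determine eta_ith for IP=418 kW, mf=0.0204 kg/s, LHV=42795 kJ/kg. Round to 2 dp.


eta_ith = (IP / (mf * LHV)) * 100
Denominator = 0.0204 * 42795 = 873.0180 kW
eta_ith = (418 / 873.0180) * 100 = 47.88%


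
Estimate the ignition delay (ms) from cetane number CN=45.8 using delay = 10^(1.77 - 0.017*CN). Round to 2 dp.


delay = 10^(1.77 - 0.017*CN)
Exponent = 1.77 - 0.017*45.8 = 0.9914
delay = 10^0.9914 = 9.80 ms


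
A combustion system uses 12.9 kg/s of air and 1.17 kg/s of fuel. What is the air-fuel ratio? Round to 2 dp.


AFR = m_air / m_fuel
AFR = 12.9 / 1.17 = 11.03


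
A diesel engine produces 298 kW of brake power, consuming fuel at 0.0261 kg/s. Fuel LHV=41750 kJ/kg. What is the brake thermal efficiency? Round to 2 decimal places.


eta_BTE = (BP / (mf * LHV)) * 100
Denominator = 0.0261 * 41750 = 1089.6750 kW
eta_BTE = (298 / 1089.6750) * 100 = 27.35%


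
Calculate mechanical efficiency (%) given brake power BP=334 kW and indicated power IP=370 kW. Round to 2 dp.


eta_mech = (BP / IP) * 100
Ratio = 334 / 370 = 0.9027
eta_mech = 0.9027 * 100 = 90.27%


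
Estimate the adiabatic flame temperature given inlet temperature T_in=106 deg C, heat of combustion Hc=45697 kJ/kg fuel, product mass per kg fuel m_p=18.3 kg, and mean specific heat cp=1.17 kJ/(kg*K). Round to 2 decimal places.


T_ad = T_in + Hc / (m_p * cp)
Denominator = 18.3 * 1.17 = 21.4110
Temperature rise = 45697 / 21.4110 = 2134.28 K
T_ad = 106 + 2134.28 = 2240.28 deg C


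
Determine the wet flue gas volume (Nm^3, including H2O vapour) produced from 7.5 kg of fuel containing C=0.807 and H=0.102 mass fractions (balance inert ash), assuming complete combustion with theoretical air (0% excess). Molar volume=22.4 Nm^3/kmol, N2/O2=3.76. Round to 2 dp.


Per kg fuel: CO2 = (C/12 kmol)*22.4 = (0.807/12)*22.4 = 1.50640 Nm^3
Per kg fuel: H2O = (H/2 kmol)*22.4 = (0.102/2)*22.4 = 1.14240 Nm^3
O2 needed per kg fuel = C/12 + H/4 = 0.807/12 + 0.102/4 = 0.09275000 kmol
Per kg fuel: N2 = O2*3.76*22.4 = 0.09275000*3.76*22.4 = 7.81178 Nm^3
Total per kg = 1.50640 + 1.14240 + 7.81178 = 10.46058 Nm^3
Total = 10.46058 * 7.5 = 78.45 Nm^3


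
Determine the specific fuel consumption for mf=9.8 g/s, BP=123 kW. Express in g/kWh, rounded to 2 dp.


SFC = (mf / BP) * 3600
Rate = 9.8 / 123 = 0.079675 g/(s*kW)
SFC = 0.079675 * 3600 = 286.83 g/kWh


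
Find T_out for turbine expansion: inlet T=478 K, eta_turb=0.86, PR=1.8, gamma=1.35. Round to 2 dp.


T_out = T_in * (1 - eta * (1 - PR^(-(gamma-1)/gamma)))
Exponent = -(1.35-1)/1.35 = -0.25925926
PR^exp = 1.8^(-0.25925926) = 0.85865408
Factor = 1 - 0.86*(1 - 0.85865408) = 0.87844251
T_out = 478 * 0.87844251 = 419.90 K


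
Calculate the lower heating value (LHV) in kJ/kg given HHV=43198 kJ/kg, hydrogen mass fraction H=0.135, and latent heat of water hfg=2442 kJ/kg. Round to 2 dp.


LHV = HHV - hfg * 9 * H
Water correction = 2442 * 9 * 0.135 = 2967.030 kJ/kg
LHV = 43198 - 2967.030 = 40230.97 kJ/kg


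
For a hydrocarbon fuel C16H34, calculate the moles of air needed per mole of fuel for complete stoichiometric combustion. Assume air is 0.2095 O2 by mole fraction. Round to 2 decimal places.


Balanced combustion: C16H34 + 24.5 O2 -> 16 CO2 + 17 H2O
O2 needed = C + H/4 = 16 + 34/4 = 24.50 moles
Air moles = O2 / 0.2095 = 24.50 / 0.2095 = 116.95 moles air


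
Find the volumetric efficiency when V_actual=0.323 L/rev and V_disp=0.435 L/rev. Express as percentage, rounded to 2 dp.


eta_v = (V_actual / V_disp) * 100
Ratio = 0.323 / 0.435 = 0.7425
eta_v = 0.7425 * 100 = 74.25%


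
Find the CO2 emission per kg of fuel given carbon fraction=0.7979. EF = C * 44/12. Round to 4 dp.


EF = C_frac * (M_CO2 / M_C)
EF = 0.7979 * (44/12)
EF = 0.7979 * 3.666667 = 2.9256 kg_CO2/kg_fuel


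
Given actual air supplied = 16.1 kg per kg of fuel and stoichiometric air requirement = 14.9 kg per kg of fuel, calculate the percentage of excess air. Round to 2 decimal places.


Excess air = actual - stoichiometric = 16.1 - 14.9 = 1.20 kg/kg fuel
Excess air % = (excess / stoich) * 100 = (1.20 / 14.9) * 100 = 8.05%


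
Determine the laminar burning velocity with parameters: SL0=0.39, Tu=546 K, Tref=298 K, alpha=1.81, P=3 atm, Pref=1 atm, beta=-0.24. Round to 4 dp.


SL = SL0 * (Tu/Tref)^alpha * (P/Pref)^beta
T ratio = 546/298 = 1.83221477
(T ratio)^alpha = 1.83221477^1.81 = 2.992177
(P/Pref)^beta = 3^(-0.24) = 0.768229
SL = 0.39 * 2.992177 * 0.768229 = 0.8965 m/s


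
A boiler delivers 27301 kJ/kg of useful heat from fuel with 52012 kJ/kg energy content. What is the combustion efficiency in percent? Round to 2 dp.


Efficiency = (Q_useful / Q_fuel) * 100
Efficiency = (27301 / 52012) * 100
Efficiency = 0.5249 * 100 = 52.49%


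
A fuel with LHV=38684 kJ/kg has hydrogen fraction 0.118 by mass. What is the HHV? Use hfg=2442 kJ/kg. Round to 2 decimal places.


HHV = LHV + hfg * 9 * H
Water addition = 2442 * 9 * 0.118 = 2593.404 kJ/kg
HHV = 38684 + 2593.404 = 41277.40 kJ/kg


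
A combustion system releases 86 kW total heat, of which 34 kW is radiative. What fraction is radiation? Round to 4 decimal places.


f_rad = Q_rad / Q_total
f_rad = 34 / 86 = 0.3953


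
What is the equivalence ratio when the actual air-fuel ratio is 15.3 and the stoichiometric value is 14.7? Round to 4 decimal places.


phi = AFR_stoich / AFR_actual
phi = 14.7 / 15.3 = 0.9608


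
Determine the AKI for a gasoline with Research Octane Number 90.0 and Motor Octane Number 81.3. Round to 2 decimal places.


AKI = (RON + MON) / 2
AKI = (90.0 + 81.3) / 2
AKI = 171.3 / 2 = 85.65


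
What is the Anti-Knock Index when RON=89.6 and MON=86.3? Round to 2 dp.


AKI = (RON + MON) / 2
AKI = (89.6 + 86.3) / 2
AKI = 175.9 / 2 = 87.95


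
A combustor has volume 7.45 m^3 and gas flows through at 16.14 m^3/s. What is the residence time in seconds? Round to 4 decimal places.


tau = V / Q_flow
tau = 7.45 / 16.14 = 0.4616 s


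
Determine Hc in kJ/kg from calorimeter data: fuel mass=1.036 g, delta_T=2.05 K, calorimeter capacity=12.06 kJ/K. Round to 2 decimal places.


Hc = C_cal * delta_T / m_fuel
Q_released = 12.06 * 2.05 = 24.7230 kJ
m_fuel = 1.036 g = 1.036/1000 kg = 0.001036 kg
Hc = 24.7230 / 0.001036 = 23863.90 kJ/kg


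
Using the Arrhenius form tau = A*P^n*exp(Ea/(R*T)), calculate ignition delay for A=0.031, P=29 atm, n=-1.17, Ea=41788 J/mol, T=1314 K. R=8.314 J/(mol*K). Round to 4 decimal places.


tau = A * P^n * exp(Ea/(R*T))
P^n = 29^(-1.17) = 0.01945335
Ea/(R*T) = 41788/(8.314*1314) = 3.825130
exp(Ea/(R*T)) = 45.838759
tau = 0.031 * 0.01945335 * 45.838759 = 0.0276 ms


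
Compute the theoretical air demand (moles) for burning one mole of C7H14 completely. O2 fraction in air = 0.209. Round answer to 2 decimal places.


Balanced combustion: C7H14 + 10.5 O2 -> 7 CO2 + 7 H2O
O2 needed = C + H/4 = 7 + 14/4 = 10.50 moles
Air moles = O2 / 0.209 = 10.50 / 0.209 = 50.24 moles air


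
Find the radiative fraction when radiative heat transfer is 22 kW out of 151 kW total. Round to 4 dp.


f_rad = Q_rad / Q_total
f_rad = 22 / 151 = 0.1457


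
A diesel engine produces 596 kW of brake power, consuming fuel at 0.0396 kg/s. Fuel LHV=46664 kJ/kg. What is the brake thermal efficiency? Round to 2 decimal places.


eta_BTE = (BP / (mf * LHV)) * 100
Denominator = 0.0396 * 46664 = 1847.8944 kW
eta_BTE = (596 / 1847.8944) * 100 = 32.25%


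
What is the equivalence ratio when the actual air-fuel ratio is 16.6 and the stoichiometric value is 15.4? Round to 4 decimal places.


phi = AFR_stoich / AFR_actual
phi = 15.4 / 16.6 = 0.9277


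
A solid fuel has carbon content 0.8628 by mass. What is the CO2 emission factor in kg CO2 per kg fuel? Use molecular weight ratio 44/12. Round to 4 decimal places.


EF = C_frac * (M_CO2 / M_C)
EF = 0.8628 * (44/12)
EF = 0.8628 * 3.666667 = 3.1636 kg_CO2/kg_fuel


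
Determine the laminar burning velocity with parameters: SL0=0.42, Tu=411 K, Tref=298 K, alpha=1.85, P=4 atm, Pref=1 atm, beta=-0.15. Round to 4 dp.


SL = SL0 * (Tu/Tref)^alpha * (P/Pref)^beta
T ratio = 411/298 = 1.37919463
(T ratio)^alpha = 1.37919463^1.85 = 1.812622
(P/Pref)^beta = 4^(-0.15) = 0.812252
SL = 0.42 * 1.812622 * 0.812252 = 0.6184 m/s


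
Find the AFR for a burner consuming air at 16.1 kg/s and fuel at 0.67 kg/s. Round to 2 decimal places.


AFR = m_air / m_fuel
AFR = 16.1 / 0.67 = 24.03


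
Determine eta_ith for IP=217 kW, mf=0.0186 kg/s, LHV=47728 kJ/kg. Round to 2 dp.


eta_ith = (IP / (mf * LHV)) * 100
Denominator = 0.0186 * 47728 = 887.7408 kW
eta_ith = (217 / 887.7408) * 100 = 24.44%


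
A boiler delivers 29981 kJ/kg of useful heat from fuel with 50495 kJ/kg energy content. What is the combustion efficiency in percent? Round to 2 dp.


Efficiency = (Q_useful / Q_fuel) * 100
Efficiency = (29981 / 50495) * 100
Efficiency = 0.5937 * 100 = 59.37%


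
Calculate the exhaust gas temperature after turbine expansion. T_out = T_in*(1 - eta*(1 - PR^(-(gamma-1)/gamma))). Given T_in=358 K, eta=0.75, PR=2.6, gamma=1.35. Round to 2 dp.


T_out = T_in * (1 - eta * (1 - PR^(-(gamma-1)/gamma)))
Exponent = -(1.35-1)/1.35 = -0.25925926
PR^exp = 2.6^(-0.25925926) = 0.78057442
Factor = 1 - 0.75*(1 - 0.78057442) = 0.83543082
T_out = 358 * 0.83543082 = 299.08 K


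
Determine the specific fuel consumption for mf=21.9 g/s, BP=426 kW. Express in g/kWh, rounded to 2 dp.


SFC = (mf / BP) * 3600
Rate = 21.9 / 426 = 0.051408 g/(s*kW)
SFC = 0.051408 * 3600 = 185.07 g/kWh


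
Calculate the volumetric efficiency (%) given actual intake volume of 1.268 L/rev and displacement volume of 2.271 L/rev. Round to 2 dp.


eta_v = (V_actual / V_disp) * 100
Ratio = 1.268 / 2.271 = 0.5583
eta_v = 0.5583 * 100 = 55.83%


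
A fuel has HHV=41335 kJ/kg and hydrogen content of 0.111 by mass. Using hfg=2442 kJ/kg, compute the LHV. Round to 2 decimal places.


LHV = HHV - hfg * 9 * H
Water correction = 2442 * 9 * 0.111 = 2439.558 kJ/kg
LHV = 41335 - 2439.558 = 38895.44 kJ/kg


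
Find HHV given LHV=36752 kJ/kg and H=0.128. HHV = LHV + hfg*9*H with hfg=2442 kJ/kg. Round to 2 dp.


HHV = LHV + hfg * 9 * H
Water addition = 2442 * 9 * 0.128 = 2813.184 kJ/kg
HHV = 36752 + 2813.184 = 39565.18 kJ/kg


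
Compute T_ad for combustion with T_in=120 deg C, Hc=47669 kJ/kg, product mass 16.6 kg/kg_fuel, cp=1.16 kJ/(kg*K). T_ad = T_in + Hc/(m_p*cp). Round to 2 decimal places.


T_ad = T_in + Hc / (m_p * cp)
Denominator = 16.6 * 1.16 = 19.2560
Temperature rise = 47669 / 19.2560 = 2475.54 K
T_ad = 120 + 2475.54 = 2595.54 deg C


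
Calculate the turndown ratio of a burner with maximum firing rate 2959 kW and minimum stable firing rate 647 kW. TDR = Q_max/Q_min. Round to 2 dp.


TDR = Q_max / Q_min
TDR = 2959 / 647 = 4.57


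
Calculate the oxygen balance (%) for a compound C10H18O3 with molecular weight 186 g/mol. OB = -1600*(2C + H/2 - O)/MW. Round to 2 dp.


OB = -1600 * (2C + H/2 - O) / MW
Inner = 2*10 + 18/2 - 3 = 26.00
OB = -1600 * 26.00 / 186 = -223.66%


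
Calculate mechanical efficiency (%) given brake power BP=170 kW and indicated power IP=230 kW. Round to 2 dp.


eta_mech = (BP / IP) * 100
Ratio = 170 / 230 = 0.7391
eta_mech = 0.7391 * 100 = 73.91%


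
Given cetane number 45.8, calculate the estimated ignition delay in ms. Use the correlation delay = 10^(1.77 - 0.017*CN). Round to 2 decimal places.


delay = 10^(1.77 - 0.017*CN)
Exponent = 1.77 - 0.017*45.8 = 0.9914
delay = 10^0.9914 = 9.80 ms


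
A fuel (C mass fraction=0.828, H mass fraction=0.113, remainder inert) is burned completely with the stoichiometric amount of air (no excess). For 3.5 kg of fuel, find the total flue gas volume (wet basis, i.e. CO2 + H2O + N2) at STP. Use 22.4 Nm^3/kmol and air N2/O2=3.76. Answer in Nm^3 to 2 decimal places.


Per kg fuel: CO2 = (C/12 kmol)*22.4 = (0.828/12)*22.4 = 1.54560 Nm^3
Per kg fuel: H2O = (H/2 kmol)*22.4 = (0.113/2)*22.4 = 1.26560 Nm^3
O2 needed per kg fuel = C/12 + H/4 = 0.828/12 + 0.113/4 = 0.09725000 kmol
Per kg fuel: N2 = O2*3.76*22.4 = 0.09725000*3.76*22.4 = 8.19078 Nm^3
Total per kg = 1.54560 + 1.26560 + 8.19078 = 11.00198 Nm^3
Total = 11.00198 * 3.5 = 38.51 Nm^3


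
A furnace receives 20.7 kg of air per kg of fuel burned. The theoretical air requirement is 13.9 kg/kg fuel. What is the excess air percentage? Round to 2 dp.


Excess air = actual - stoichiometric = 20.7 - 13.9 = 6.80 kg/kg fuel
Excess air % = (excess / stoich) * 100 = (6.80 / 13.9) * 100 = 48.92%


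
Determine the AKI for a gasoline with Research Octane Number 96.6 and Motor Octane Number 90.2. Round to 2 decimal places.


AKI = (RON + MON) / 2
AKI = (96.6 + 90.2) / 2
AKI = 186.8 / 2 = 93.40


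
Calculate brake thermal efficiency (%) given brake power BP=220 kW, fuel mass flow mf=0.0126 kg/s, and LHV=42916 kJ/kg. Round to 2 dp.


eta_BTE = (BP / (mf * LHV)) * 100
Denominator = 0.0126 * 42916 = 540.7416 kW
eta_BTE = (220 / 540.7416) * 100 = 40.68%


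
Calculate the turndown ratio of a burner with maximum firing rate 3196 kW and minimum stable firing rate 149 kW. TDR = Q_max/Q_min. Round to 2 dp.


TDR = Q_max / Q_min
TDR = 3196 / 149 = 21.45


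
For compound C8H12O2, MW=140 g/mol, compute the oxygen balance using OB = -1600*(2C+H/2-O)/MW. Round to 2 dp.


OB = -1600 * (2C + H/2 - O) / MW
Inner = 2*8 + 12/2 - 2 = 20.00
OB = -1600 * 20.00 / 140 = -228.57%


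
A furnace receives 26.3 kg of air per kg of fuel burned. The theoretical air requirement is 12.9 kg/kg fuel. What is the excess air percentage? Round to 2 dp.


Excess air = actual - stoichiometric = 26.3 - 12.9 = 13.40 kg/kg fuel
Excess air % = (excess / stoich) * 100 = (13.40 / 12.9) * 100 = 103.88%


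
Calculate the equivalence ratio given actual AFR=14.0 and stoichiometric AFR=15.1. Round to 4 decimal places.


phi = AFR_stoich / AFR_actual
phi = 15.1 / 14.0 = 1.0786


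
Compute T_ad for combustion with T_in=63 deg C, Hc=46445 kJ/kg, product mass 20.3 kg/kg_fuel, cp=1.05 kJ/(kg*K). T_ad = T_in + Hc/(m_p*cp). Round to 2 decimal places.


T_ad = T_in + Hc / (m_p * cp)
Denominator = 20.3 * 1.05 = 21.3150
Temperature rise = 46445 / 21.3150 = 2178.98 K
T_ad = 63 + 2178.98 = 2241.98 deg C


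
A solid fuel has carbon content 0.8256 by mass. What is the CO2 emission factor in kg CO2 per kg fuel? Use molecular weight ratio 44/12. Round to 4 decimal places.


EF = C_frac * (M_CO2 / M_C)
EF = 0.8256 * (44/12)
EF = 0.8256 * 3.666667 = 3.0272 kg_CO2/kg_fuel


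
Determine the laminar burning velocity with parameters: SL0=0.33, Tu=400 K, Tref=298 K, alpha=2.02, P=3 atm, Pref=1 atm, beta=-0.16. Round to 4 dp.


SL = SL0 * (Tu/Tref)^alpha * (P/Pref)^beta
T ratio = 400/298 = 1.34228188
(T ratio)^alpha = 1.34228188^2.02 = 1.812359
(P/Pref)^beta = 3^(-0.16) = 0.838804
SL = 0.33 * 1.812359 * 0.838804 = 0.5017 m/s


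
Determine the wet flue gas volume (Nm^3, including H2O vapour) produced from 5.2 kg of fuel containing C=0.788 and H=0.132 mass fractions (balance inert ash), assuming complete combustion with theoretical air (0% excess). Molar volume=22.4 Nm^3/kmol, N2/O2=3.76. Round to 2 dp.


Per kg fuel: CO2 = (C/12 kmol)*22.4 = (0.788/12)*22.4 = 1.47093 Nm^3
Per kg fuel: H2O = (H/2 kmol)*22.4 = (0.132/2)*22.4 = 1.47840 Nm^3
O2 needed per kg fuel = C/12 + H/4 = 0.788/12 + 0.132/4 = 0.09866667 kmol
Per kg fuel: N2 = O2*3.76*22.4 = 0.09866667*3.76*22.4 = 8.31010 Nm^3
Total per kg = 1.47093 + 1.47840 + 8.31010 = 11.25943 Nm^3
Total = 11.25943 * 5.2 = 58.55 Nm^3


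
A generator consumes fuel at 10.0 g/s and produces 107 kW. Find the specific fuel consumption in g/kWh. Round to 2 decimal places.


SFC = (mf / BP) * 3600
Rate = 10.0 / 107 = 0.093458 g/(s*kW)
SFC = 0.093458 * 3600 = 336.45 g/kWh


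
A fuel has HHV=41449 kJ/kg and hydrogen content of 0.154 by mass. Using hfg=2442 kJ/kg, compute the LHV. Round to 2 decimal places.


LHV = HHV - hfg * 9 * H
Water correction = 2442 * 9 * 0.154 = 3384.612 kJ/kg
LHV = 41449 - 3384.612 = 38064.39 kJ/kg
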